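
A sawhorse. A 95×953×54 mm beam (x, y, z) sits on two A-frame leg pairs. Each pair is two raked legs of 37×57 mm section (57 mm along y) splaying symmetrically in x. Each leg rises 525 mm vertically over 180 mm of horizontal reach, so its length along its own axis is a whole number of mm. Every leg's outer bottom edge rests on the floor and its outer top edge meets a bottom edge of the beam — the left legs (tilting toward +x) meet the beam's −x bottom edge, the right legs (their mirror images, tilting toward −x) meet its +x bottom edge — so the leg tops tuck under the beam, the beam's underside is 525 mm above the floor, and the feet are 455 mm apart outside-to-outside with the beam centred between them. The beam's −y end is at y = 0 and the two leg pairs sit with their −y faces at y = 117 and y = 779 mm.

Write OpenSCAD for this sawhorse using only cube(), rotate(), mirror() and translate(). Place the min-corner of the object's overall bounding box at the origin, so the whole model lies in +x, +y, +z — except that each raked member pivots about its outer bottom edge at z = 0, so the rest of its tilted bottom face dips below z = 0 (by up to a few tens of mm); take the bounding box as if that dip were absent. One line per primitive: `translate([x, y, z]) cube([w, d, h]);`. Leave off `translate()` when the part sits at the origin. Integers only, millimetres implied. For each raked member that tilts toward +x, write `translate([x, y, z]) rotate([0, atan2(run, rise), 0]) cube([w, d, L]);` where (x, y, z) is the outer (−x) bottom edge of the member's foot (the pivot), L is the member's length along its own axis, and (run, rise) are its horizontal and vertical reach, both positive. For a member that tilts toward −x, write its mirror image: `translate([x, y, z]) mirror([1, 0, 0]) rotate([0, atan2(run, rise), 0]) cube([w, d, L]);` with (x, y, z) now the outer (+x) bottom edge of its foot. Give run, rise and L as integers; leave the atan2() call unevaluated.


translate([180, 0, 525]) cube([95, 953, 54]);
translate([0, 117, 0]) rotate([0, atan2(180, 525), 0]) cube([37, 57, 555]);
translate([455, 117, 0]) mirror([1, 0, 0]) rotate([0, atan2(180, 525), 0]) cube([37, 57, 555]);
translate([0, 779, 0]) rotate([0, atan2(180, 525), 0]) cube([37, 57, 555]);
translate([455, 779, 0]) mirror([1, 0, 0]) rotate([0, atan2(180, 525), 0]) cube([37, 57, 555]);


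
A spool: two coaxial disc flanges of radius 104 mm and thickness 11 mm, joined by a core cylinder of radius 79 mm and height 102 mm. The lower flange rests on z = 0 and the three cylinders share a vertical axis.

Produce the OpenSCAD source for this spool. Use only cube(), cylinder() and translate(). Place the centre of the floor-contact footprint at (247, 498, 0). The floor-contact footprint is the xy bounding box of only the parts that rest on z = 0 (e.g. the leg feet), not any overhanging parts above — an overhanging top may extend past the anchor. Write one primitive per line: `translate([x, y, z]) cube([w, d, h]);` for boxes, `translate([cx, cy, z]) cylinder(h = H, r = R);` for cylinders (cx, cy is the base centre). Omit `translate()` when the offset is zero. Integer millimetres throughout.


translate([247, 498, 0]) cylinder(h = 11, r = 104);
translate([247, 498, 11]) cylinder(h = 102, r = 79);
translate([247, 498, 113]) cylinder(h = 11, r = 104);


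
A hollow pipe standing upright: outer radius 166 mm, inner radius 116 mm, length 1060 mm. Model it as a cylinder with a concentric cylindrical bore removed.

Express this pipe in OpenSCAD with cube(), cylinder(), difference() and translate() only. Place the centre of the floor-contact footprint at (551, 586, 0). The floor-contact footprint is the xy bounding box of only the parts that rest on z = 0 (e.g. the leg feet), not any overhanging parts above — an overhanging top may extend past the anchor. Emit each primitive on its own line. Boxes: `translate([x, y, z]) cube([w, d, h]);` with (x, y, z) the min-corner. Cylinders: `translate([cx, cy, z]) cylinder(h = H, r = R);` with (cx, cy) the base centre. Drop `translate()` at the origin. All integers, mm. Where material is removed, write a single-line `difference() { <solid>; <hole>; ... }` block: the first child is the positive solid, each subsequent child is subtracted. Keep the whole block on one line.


difference() { translate([551, 586, 0]) cylinder(h = 1060, r = 166); translate([551, 586, 0]) cylinder(h = 1060, r = 116); }


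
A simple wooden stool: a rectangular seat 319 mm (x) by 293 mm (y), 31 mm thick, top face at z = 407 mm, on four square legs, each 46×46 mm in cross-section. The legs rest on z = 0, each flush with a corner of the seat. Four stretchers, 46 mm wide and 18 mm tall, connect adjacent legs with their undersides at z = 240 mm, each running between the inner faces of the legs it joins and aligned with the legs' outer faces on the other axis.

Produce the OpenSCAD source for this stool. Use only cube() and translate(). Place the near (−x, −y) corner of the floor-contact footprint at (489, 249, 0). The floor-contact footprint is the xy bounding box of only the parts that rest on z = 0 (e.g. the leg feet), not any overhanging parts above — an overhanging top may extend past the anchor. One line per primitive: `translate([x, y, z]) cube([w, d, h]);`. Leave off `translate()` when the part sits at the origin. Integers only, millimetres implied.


translate([489, 249, 376]) cube([319, 293, 31]);
translate([489, 249, 0]) cube([46, 46, 376]);
translate([762, 249, 0]) cube([46, 46, 376]);
translate([489, 496, 0]) cube([46, 46, 376]);
translate([762, 496, 0]) cube([46, 46, 376]);
translate([535, 249, 240]) cube([227, 46, 18]);
translate([535, 496, 240]) cube([227, 46, 18]);
translate([489, 295, 240]) cube([46, 201, 18]);
translate([762, 295, 240]) cube([46, 201, 18]);


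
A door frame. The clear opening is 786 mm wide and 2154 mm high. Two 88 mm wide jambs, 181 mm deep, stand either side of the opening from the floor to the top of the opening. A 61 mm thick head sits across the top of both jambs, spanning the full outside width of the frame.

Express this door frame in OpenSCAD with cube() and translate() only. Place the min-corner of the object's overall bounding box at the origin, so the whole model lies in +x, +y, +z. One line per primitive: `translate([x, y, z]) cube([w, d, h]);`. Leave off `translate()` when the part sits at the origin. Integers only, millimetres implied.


cube([88, 181, 2154]);
translate([874, 0, 0]) cube([88, 181, 2154]);
translate([0, 0, 2154]) cube([962, 181, 61]);


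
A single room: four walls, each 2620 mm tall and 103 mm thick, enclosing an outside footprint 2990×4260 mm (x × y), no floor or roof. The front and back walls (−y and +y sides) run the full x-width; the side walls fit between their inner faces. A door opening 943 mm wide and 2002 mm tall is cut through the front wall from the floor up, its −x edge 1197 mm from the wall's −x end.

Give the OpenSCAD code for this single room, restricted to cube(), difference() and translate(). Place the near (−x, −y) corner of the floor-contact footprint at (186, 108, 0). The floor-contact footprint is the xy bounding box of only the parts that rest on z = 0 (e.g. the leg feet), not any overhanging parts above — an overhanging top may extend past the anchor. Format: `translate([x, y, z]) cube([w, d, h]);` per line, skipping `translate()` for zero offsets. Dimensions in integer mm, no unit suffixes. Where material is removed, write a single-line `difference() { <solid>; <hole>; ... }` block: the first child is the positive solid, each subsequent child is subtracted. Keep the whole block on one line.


difference() { translate([186, 108, 0]) cube([2990, 103, 2620]); translate([1383, 108, 0]) cube([943, 103, 2002]); }
translate([186, 4265, 0]) cube([2990, 103, 2620]);
translate([186, 211, 0]) cube([103, 4054, 2620]);
translate([3073, 211, 0]) cube([103, 4054, 2620]);


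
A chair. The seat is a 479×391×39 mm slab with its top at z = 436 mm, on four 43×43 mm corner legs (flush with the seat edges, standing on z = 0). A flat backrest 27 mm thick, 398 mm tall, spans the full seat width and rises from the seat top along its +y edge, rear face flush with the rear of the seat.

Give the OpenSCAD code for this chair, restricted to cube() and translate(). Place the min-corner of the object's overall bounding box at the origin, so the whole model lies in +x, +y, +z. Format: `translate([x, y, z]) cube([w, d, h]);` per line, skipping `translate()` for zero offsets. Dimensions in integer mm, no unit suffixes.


translate([0, 0, 397]) cube([479, 391, 39]);
cube([43, 43, 397]);
translate([436, 0, 0]) cube([43, 43, 397]);
translate([0, 348, 0]) cube([43, 43, 397]);
translate([436, 348, 0]) cube([43, 43, 397]);
translate([0, 364, 436]) cube([479, 27, 398]);


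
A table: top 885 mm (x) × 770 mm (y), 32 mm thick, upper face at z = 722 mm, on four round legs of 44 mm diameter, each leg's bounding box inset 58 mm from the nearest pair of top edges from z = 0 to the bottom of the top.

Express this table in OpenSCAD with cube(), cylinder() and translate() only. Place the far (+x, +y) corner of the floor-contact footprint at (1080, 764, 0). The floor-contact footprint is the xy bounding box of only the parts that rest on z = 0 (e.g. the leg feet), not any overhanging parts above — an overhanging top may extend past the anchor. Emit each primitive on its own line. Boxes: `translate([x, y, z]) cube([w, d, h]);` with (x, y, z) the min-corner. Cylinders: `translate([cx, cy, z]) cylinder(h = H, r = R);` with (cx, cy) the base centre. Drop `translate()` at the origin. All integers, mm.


translate([253, 52, 690]) cube([885, 770, 32]);
translate([333, 132, 0]) cylinder(h = 690, r = 22);
translate([1058, 132, 0]) cylinder(h = 690, r = 22);
translate([333, 742, 0]) cylinder(h = 690, r = 22);
translate([1058, 742, 0]) cylinder(h = 690, r = 22);


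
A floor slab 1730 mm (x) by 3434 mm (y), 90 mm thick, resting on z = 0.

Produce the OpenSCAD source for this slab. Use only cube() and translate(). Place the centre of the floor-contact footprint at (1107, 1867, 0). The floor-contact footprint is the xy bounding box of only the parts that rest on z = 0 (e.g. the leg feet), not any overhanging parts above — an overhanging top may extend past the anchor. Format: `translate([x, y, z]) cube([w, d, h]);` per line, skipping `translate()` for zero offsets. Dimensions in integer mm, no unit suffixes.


translate([242, 150, 0]) cube([1730, 3434, 90]);


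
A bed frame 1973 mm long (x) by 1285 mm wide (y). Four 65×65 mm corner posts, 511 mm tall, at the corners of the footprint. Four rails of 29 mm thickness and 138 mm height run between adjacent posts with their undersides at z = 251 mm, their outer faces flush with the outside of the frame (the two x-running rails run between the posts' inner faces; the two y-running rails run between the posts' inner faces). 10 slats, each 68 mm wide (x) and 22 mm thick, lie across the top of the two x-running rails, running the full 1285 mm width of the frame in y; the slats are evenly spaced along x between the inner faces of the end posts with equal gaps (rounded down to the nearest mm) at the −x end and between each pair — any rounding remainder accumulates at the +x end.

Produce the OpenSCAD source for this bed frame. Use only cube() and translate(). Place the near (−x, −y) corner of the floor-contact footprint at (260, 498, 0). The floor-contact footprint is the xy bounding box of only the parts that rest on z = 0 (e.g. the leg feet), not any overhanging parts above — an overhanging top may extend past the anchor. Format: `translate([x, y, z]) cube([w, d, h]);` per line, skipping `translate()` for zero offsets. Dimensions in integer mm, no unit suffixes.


// slat z = rail_z + rail_h = 251 + 138 = 389
// slat gap = ⌊(1843 − 10·68) / 11⌋ = 105
translate([260, 498, 0]) cube([65, 65, 511]);
translate([260, 1718, 0]) cube([65, 65, 511]);
translate([2168, 498, 0]) cube([65, 65, 511]);
translate([2168, 1718, 0]) cube([65, 65, 511]);
translate([325, 498, 251]) cube([1843, 29, 138]);
translate([325, 1754, 251]) cube([1843, 29, 138]);
translate([260, 563, 251]) cube([29, 1155, 138]);
translate([2204, 563, 251]) cube([29, 1155, 138]);
translate([430, 498, 389]) cube([68, 1285, 22]);
translate([603, 498, 389]) cube([68, 1285, 22]);
translate([776, 498, 389]) cube([68, 1285, 22]);
translate([949, 498, 389]) cube([68, 1285, 22]);
translate([1122, 498, 389]) cube([68, 1285, 22]);
translate([1295, 498, 389]) cube([68, 1285, 22]);
translate([1468, 498, 389]) cube([68, 1285, 22]);
translate([1641, 498, 389]) cube([68, 1285, 22]);
translate([1814, 498, 389]) cube([68, 1285, 22]);
translate([1987, 498, 389]) cube([68, 1285, 22]);


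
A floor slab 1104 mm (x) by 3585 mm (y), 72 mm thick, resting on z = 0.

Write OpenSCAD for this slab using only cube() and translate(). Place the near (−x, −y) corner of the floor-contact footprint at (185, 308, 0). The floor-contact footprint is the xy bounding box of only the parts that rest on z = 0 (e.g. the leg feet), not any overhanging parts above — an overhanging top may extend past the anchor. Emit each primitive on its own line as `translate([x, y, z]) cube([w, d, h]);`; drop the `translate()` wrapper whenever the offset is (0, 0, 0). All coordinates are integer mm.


translate([185, 308, 0]) cube([1104, 3585, 72]);


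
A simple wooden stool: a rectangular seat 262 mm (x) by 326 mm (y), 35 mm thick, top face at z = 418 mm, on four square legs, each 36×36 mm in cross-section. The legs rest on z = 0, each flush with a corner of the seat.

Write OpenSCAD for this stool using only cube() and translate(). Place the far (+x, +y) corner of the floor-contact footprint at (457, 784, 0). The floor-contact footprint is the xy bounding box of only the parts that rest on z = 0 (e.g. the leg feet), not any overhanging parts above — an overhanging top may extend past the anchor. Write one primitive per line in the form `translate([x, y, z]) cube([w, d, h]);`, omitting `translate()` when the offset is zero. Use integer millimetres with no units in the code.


translate([195, 458, 383]) cube([262, 326, 35]);
translate([195, 458, 0]) cube([36, 36, 383]);
translate([421, 458, 0]) cube([36, 36, 383]);
translate([195, 748, 0]) cube([36, 36, 383]);
translate([421, 748, 0]) cube([36, 36, 383]);


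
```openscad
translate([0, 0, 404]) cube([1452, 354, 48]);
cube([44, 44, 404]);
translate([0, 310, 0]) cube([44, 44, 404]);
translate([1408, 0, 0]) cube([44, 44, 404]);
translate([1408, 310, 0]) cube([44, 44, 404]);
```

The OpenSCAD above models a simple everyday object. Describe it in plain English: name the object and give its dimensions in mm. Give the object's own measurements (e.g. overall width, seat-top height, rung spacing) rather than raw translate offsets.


A long wooden bench with a 1452 mm (x) × 354 mm (y) seat, 48 mm thick, its top surface 452 mm above the floor. Four 44 mm square legs at the seat corners, flush with the edges, run from z = 0 to the seat underside.


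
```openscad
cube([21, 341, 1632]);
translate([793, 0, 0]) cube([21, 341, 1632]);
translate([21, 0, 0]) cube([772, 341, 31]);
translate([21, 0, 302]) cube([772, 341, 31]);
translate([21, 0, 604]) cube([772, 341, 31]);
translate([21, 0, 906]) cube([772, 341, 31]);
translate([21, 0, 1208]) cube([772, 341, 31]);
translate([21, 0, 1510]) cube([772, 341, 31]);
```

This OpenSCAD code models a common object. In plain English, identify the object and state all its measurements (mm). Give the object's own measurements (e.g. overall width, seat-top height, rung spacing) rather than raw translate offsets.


An open bookshelf. Two side panels, each 21 mm thick, 341 mm deep and 1632 mm tall, stand 814 mm apart (outside-to-outside). Between them sit 6 shelves, each 31 mm thick and 341 mm deep, spanning the full gap between the sides. The bottom shelf rests on the floor (its underside at z = 0) and the clear gap between one shelf's top and the next shelf's underside is 271 mm.


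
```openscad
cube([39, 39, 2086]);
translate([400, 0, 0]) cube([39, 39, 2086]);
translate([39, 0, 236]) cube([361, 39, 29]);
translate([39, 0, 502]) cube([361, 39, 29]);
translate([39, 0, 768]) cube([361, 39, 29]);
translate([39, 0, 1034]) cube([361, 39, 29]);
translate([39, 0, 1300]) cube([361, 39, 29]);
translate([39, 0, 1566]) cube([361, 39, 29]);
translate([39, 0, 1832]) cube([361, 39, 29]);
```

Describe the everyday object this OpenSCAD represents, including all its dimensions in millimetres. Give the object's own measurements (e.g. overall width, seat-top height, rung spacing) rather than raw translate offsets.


A straight ladder. Two 39×39 mm vertical rails, 2086 mm tall, stand 439 mm apart (outside-to-outside) with their front faces coplanar on the −y side. 7 rungs, each 39 mm deep and 29 mm tall, span between the inner faces of the rails, front faces flush with the rails. The lowest rung's underside is at z = 236 mm and rungs are spaced 266 mm apart (underside to underside).


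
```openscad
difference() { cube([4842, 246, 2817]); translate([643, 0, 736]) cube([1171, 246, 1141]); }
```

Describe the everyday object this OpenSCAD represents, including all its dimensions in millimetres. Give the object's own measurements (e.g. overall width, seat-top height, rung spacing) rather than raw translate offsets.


A wall 4842 mm long (x), 246 mm thick (y), 2817 mm tall, with a rectangular window opening cut through it. The opening is 1171 mm wide and 1141 mm tall; its sill is at z = 736 mm and its near (−x) edge is 643 mm from the wall's −x end. The opening passes through the full wall thickness.


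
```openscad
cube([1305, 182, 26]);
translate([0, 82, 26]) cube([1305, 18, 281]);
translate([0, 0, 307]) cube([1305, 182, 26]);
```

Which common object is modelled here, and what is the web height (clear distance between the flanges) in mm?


An I-beam. The web height is 281 mm.

Two wide flanges with a thin centred web — an I-beam. Overall 333 mm minus two 26 mm flanges gives a web of 333 − 2·26 = 281 mm.


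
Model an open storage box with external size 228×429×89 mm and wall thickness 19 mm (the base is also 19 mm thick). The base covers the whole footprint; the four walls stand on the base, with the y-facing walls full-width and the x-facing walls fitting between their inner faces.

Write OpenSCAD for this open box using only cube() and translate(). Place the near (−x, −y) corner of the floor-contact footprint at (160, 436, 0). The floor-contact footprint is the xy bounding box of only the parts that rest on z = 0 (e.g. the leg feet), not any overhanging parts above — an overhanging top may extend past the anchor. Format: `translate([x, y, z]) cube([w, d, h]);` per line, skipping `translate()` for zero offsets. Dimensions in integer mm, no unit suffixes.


translate([160, 436, 0]) cube([228, 429, 19]);
translate([160, 436, 19]) cube([228, 19, 70]);
translate([160, 846, 19]) cube([228, 19, 70]);
translate([160, 455, 19]) cube([19, 391, 70]);
translate([369, 455, 19]) cube([19, 391, 70]);


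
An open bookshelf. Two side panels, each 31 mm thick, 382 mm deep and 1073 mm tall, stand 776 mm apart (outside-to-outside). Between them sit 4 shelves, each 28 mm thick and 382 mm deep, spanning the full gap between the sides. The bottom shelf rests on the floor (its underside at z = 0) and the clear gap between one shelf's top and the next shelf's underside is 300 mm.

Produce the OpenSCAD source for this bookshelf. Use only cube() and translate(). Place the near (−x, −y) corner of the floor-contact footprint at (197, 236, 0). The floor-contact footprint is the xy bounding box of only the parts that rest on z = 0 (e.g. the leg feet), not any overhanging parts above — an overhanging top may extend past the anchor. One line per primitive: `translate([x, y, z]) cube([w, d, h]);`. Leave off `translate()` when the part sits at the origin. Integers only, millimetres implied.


translate([197, 236, 0]) cube([31, 382, 1073]);
translate([942, 236, 0]) cube([31, 382, 1073]);
translate([228, 236, 0]) cube([714, 382, 28]);
translate([228, 236, 328]) cube([714, 382, 28]);
translate([228, 236, 656]) cube([714, 382, 28]);
translate([228, 236, 984]) cube([714, 382, 28]);


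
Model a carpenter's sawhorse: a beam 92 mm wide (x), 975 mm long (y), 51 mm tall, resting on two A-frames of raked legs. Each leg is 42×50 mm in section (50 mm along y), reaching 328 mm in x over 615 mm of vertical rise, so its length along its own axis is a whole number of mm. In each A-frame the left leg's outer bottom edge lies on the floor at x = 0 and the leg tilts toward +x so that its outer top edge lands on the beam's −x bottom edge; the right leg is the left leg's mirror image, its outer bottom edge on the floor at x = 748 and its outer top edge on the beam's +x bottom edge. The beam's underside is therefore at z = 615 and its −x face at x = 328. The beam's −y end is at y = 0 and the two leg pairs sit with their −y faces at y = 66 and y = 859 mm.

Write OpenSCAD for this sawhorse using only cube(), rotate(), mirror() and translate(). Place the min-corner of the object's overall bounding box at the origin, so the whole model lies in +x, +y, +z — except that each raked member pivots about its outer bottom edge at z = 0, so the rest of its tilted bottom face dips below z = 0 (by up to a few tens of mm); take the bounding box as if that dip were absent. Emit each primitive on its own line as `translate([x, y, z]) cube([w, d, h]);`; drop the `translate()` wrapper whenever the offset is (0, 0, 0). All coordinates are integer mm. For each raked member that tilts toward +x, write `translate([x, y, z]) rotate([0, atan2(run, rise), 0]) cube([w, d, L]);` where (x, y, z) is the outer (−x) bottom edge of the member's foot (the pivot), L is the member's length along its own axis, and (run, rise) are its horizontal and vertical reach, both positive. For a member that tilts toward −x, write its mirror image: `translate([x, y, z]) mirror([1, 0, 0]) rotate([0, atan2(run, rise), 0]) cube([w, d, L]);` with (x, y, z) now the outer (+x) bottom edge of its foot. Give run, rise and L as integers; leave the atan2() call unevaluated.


translate([328, 0, 615]) cube([92, 975, 51]);
translate([0, 66, 0]) rotate([0, atan2(328, 615), 0]) cube([42, 50, 697]);
translate([748, 66, 0]) mirror([1, 0, 0]) rotate([0, atan2(328, 615), 0]) cube([42, 50, 697]);
translate([0, 859, 0]) rotate([0, atan2(328, 615), 0]) cube([42, 50, 697]);
translate([748, 859, 0]) mirror([1, 0, 0]) rotate([0, atan2(328, 615), 0]) cube([42, 50, 697]);


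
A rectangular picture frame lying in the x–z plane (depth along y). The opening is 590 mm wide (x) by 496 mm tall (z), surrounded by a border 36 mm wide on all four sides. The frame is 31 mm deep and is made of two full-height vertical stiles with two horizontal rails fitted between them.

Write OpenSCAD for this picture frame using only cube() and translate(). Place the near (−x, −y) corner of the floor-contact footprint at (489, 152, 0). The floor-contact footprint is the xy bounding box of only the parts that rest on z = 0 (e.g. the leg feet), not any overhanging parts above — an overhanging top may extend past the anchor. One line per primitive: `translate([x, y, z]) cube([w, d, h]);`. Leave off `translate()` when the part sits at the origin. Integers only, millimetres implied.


translate([489, 152, 0]) cube([36, 31, 568]);
translate([1115, 152, 0]) cube([36, 31, 568]);
translate([525, 152, 0]) cube([590, 31, 36]);
translate([525, 152, 532]) cube([590, 31, 36]);


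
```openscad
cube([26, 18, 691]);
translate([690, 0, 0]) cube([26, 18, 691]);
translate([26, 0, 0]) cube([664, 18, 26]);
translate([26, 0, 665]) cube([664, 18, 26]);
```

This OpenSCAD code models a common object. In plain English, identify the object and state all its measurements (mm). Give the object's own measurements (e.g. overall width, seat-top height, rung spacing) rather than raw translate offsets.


A rectangular picture frame lying in the x–z plane (depth along y). The opening is 664 mm wide (x) by 639 mm tall (z), surrounded by a border 26 mm wide on all four sides. The frame is 18 mm deep and is made of two full-height vertical stiles with two horizontal rails fitted between them.


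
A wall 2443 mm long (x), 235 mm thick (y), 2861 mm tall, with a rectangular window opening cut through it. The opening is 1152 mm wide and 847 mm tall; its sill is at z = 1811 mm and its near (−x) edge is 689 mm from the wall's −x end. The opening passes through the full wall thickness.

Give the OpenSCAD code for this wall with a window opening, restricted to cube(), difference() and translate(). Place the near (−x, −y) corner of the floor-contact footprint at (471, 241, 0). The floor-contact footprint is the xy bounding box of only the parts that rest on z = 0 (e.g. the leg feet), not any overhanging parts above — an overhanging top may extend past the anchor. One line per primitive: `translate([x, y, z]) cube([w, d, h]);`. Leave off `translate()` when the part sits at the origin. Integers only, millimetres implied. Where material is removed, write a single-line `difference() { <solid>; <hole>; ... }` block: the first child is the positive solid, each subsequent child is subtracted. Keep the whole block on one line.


difference() { translate([471, 241, 0]) cube([2443, 235, 2861]); translate([1160, 241, 1811]) cube([1152, 235, 847]); }


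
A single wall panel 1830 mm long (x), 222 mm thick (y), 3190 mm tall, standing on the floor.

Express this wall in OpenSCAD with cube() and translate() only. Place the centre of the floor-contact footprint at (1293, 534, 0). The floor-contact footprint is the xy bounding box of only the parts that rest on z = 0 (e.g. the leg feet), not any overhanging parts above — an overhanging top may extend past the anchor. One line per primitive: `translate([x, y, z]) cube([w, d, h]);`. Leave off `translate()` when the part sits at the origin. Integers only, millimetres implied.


translate([378, 423, 0]) cube([1830, 222, 3190]);


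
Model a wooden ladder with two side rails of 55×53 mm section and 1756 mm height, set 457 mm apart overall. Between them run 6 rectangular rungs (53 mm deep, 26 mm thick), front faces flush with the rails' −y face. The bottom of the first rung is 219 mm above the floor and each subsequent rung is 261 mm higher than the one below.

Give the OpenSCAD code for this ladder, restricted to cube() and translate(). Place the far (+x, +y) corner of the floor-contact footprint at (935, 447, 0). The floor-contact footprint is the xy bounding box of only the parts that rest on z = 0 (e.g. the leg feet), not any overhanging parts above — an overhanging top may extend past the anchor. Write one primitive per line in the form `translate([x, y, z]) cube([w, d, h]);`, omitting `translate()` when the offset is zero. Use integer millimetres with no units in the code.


translate([478, 394, 0]) cube([55, 53, 1756]);
translate([880, 394, 0]) cube([55, 53, 1756]);
translate([533, 394, 219]) cube([347, 53, 26]);
translate([533, 394, 480]) cube([347, 53, 26]);
translate([533, 394, 741]) cube([347, 53, 26]);
translate([533, 394, 1002]) cube([347, 53, 26]);
translate([533, 394, 1263]) cube([347, 53, 26]);
translate([533, 394, 1524]) cube([347, 53, 26]);


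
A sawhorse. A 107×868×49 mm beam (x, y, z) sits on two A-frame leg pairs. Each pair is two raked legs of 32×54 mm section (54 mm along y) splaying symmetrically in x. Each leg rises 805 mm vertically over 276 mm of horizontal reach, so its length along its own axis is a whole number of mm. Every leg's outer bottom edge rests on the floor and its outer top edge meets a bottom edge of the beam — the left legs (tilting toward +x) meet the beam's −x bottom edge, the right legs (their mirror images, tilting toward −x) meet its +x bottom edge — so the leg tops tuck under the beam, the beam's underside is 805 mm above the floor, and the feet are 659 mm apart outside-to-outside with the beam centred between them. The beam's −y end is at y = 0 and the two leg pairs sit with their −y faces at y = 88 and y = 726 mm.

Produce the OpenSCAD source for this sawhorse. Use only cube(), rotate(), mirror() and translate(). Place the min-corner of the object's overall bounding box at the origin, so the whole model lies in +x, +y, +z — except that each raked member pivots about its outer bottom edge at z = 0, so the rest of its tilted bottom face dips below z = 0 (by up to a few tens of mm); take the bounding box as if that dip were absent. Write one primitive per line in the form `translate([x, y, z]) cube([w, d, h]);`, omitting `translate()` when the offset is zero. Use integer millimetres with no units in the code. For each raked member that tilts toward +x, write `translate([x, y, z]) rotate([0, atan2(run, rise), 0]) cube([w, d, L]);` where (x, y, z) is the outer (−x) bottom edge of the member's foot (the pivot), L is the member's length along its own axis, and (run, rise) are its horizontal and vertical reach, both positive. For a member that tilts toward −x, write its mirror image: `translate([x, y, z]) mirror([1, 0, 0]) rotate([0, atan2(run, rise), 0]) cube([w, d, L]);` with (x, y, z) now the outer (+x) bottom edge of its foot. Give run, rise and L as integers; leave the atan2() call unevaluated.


// leg length = √(276² + 805²) = 851
// right-leg outer foot x = 2·276 + 107 = 659
// beam min-corner = (276, 0, 805)
translate([276, 0, 805]) cube([107, 868, 49]);
translate([0, 88, 0]) rotate([0, atan2(276, 805), 0]) cube([32, 54, 851]);
translate([659, 88, 0]) mirror([1, 0, 0]) rotate([0, atan2(276, 805), 0]) cube([32, 54, 851]);
translate([0, 726, 0]) rotate([0, atan2(276, 805), 0]) cube([32, 54, 851]);
translate([659, 726, 0]) mirror([1, 0, 0]) rotate([0, atan2(276, 805), 0]) cube([32, 54, 851]);


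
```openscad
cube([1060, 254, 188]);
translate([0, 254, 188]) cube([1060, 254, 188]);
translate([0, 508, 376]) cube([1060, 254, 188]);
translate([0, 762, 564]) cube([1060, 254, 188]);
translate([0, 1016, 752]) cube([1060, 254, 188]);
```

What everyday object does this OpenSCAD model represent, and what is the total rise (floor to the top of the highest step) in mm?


A staircase. The total rise is 940 mm.

5 identical blocks, each offset up and back from the previous — a staircase. Each step is 188 mm tall and there are 5 of them, so the total rise is 5 × 188 = 940 mm.


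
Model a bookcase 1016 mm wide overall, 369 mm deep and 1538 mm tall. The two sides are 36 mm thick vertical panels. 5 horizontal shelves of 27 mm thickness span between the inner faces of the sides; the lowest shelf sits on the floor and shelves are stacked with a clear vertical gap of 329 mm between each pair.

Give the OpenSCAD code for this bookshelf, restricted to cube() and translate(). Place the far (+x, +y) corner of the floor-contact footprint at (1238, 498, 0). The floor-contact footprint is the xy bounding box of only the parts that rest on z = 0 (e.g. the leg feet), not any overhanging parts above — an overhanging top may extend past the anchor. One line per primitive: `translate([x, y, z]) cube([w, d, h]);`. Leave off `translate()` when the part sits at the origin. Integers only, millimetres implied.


translate([222, 129, 0]) cube([36, 369, 1538]);
translate([1202, 129, 0]) cube([36, 369, 1538]);
translate([258, 129, 0]) cube([944, 369, 27]);
translate([258, 129, 356]) cube([944, 369, 27]);
translate([258, 129, 712]) cube([944, 369, 27]);
translate([258, 129, 1068]) cube([944, 369, 27]);
translate([258, 129, 1424]) cube([944, 369, 27]);


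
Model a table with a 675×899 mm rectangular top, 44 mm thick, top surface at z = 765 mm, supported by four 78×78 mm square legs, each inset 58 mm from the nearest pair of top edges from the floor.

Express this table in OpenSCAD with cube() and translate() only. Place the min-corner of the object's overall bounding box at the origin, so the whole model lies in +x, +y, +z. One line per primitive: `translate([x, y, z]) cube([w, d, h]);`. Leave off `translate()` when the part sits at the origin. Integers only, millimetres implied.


// leg_h = 765 - 44 = 721
translate([0, 0, 721]) cube([675, 899, 44]);
translate([58, 58, 0]) cube([78, 78, 721]);
translate([539, 58, 0]) cube([78, 78, 721]);
translate([58, 763, 0]) cube([78, 78, 721]);
translate([539, 763, 0]) cube([78, 78, 721]);


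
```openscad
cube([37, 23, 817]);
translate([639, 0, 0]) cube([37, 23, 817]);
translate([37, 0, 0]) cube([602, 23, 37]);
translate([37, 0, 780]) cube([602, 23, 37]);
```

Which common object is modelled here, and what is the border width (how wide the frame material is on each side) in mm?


A picture frame. The border width is 37 mm.

Four thin pieces enclosing a rectangular opening — a picture frame. The two full-height stiles are 817 mm tall; the top rail sits at z = 780 and is 37 mm tall, so the border above the opening is 817 − 780 = 37 mm, matching the stile x-width.


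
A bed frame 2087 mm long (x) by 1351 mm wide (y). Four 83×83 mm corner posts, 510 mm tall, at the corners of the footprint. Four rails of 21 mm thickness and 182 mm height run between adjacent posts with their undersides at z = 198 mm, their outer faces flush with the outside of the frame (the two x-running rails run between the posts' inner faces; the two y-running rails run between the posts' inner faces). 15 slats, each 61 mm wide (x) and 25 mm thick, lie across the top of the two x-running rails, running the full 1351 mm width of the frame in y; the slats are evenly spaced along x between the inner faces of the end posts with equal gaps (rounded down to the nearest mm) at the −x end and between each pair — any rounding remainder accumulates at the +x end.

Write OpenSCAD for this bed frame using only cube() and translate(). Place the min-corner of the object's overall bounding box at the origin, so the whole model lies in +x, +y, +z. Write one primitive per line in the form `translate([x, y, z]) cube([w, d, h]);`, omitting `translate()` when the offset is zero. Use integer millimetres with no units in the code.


cube([83, 83, 510]);
translate([0, 1268, 0]) cube([83, 83, 510]);
translate([2004, 0, 0]) cube([83, 83, 510]);
translate([2004, 1268, 0]) cube([83, 83, 510]);
translate([83, 0, 198]) cube([1921, 21, 182]);
translate([83, 1330, 198]) cube([1921, 21, 182]);
translate([0, 83, 198]) cube([21, 1185, 182]);
translate([2066, 83, 198]) cube([21, 1185, 182]);
translate([145, 0, 380]) cube([61, 1351, 25]);
translate([268, 0, 380]) cube([61, 1351, 25]);
translate([391, 0, 380]) cube([61, 1351, 25]);
translate([514, 0, 380]) cube([61, 1351, 25]);
translate([637, 0, 380]) cube([61, 1351, 25]);
translate([760, 0, 380]) cube([61, 1351, 25]);
translate([883, 0, 380]) cube([61, 1351, 25]);
translate([1006, 0, 380]) cube([61, 1351, 25]);
translate([1129, 0, 380]) cube([61, 1351, 25]);
translate([1252, 0, 380]) cube([61, 1351, 25]);
translate([1375, 0, 380]) cube([61, 1351, 25]);
translate([1498, 0, 380]) cube([61, 1351, 25]);
translate([1621, 0, 380]) cube([61, 1351, 25]);
translate([1744, 0, 380]) cube([61, 1351, 25]);
translate([1867, 0, 380]) cube([61, 1351, 25]);


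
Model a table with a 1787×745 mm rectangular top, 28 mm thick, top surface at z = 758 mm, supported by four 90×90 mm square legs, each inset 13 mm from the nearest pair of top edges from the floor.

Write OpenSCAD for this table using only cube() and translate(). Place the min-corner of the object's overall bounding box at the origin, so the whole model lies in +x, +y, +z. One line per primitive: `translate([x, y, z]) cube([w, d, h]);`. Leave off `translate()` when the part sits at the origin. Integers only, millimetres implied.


translate([0, 0, 730]) cube([1787, 745, 28]);
translate([13, 13, 0]) cube([90, 90, 730]);
translate([1684, 13, 0]) cube([90, 90, 730]);
translate([13, 642, 0]) cube([90, 90, 730]);
translate([1684, 642, 0]) cube([90, 90, 730]);


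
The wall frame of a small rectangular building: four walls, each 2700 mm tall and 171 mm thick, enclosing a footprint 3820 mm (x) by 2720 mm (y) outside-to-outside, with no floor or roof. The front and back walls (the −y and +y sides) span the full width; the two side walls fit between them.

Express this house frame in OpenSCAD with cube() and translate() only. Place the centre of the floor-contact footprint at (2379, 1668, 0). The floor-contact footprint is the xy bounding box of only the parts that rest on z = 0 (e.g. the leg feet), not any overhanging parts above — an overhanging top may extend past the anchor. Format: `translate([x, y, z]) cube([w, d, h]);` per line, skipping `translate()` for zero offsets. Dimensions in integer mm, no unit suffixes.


translate([469, 308, 0]) cube([3820, 171, 2700]);
translate([469, 2857, 0]) cube([3820, 171, 2700]);
translate([469, 479, 0]) cube([171, 2378, 2700]);
translate([4118, 479, 0]) cube([171, 2378, 2700]);


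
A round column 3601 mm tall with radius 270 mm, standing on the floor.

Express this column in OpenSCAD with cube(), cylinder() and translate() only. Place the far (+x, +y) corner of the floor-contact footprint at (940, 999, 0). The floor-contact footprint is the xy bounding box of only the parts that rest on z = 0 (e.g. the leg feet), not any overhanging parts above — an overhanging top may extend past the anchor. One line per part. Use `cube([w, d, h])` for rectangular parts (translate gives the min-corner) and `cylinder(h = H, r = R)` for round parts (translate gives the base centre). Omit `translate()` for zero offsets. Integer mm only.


translate([670, 729, 0]) cylinder(h = 3601, r = 270);


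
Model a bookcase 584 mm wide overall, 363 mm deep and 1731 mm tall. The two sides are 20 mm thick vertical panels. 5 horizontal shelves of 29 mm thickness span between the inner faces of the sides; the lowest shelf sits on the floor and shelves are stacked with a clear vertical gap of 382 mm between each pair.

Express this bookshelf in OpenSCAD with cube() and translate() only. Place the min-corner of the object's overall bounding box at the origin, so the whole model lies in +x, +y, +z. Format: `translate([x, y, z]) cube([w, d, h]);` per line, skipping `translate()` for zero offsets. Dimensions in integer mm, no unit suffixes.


cube([20, 363, 1731]);
translate([564, 0, 0]) cube([20, 363, 1731]);
translate([20, 0, 0]) cube([544, 363, 29]);
translate([20, 0, 411]) cube([544, 363, 29]);
translate([20, 0, 822]) cube([544, 363, 29]);
translate([20, 0, 1233]) cube([544, 363, 29]);
translate([20, 0, 1644]) cube([544, 363, 29]);


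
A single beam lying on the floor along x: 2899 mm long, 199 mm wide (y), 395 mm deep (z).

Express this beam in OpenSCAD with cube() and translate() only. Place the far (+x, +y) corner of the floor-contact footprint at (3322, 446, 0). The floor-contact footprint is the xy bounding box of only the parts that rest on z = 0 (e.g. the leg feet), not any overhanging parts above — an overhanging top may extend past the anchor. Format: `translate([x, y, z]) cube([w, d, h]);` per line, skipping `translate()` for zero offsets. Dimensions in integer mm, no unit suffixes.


translate([423, 247, 0]) cube([2899, 199, 395]);


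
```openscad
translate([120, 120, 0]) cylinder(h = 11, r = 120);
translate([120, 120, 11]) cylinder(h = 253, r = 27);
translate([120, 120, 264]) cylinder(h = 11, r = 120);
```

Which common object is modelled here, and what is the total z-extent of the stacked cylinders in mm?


A spool. The overall height is 275 mm.

Three coaxial cylinders, large–small–large — a spool. Two 11 mm flanges and a 253 mm core give 11 + 253 + 11 = 275 mm.


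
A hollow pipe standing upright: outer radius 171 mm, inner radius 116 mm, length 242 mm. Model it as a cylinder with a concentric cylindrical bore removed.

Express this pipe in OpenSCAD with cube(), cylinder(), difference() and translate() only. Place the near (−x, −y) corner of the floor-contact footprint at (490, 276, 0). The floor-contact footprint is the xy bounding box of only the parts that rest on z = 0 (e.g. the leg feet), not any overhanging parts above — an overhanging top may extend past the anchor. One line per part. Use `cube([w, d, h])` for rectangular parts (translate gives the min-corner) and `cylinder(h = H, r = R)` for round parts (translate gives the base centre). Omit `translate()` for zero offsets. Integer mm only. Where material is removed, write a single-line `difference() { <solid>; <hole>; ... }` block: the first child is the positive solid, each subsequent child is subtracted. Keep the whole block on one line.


difference() { translate([661, 447, 0]) cylinder(h = 242, r = 171); translate([661, 447, 0]) cylinder(h = 242, r = 116); }
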